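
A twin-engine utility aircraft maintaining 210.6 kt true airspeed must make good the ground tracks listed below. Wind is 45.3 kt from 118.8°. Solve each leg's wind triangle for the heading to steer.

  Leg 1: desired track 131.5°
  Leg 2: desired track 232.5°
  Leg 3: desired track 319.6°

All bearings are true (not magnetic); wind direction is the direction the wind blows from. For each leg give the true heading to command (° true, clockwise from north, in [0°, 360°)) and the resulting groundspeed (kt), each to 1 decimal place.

Leg 1: desired track 131.5°; wind correction -2.7° → command heading 128.8°, groundspeed 166.2 kt
Leg 2: desired track 232.5°; wind correction -11.4° → command heading 221.1°, groundspeed 224.7 kt
Leg 3: desired track 319.6°; wind correction +4.4° → command heading 324.0°, groundspeed 252.3 kt

Leg 1: heading=128.8°, groundspeed=166.2 kt
Leg 2: heading=221.1°, groundspeed=224.7 kt
Leg 3: heading=324.0°, groundspeed=252.3 kt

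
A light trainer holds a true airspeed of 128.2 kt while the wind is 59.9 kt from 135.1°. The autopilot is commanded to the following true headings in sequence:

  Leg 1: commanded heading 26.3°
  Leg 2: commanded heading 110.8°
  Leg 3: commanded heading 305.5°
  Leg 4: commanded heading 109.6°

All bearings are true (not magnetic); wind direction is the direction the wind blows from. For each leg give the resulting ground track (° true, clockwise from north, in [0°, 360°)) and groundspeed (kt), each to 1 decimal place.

Leg 1: track=5.3°, groundspeed=158.0 kt
Leg 2: track=92.3°, groundspeed=77.6 kt
Leg 3: track=308.6°, groundspeed=187.5 kt
Leg 4: track=90.4°, groundspeed=78.5 kt

Leg 1: heading 26.3°; drift -21.0° → track 5.3°, groundspeed 158.0 kt
Leg 2: heading 110.8°; drift -18.5° → track 92.3°, groundspeed 77.6 kt
Leg 3: heading 305.5°; drift +3.1° → track 308.6°, groundspeed 187.5 kt
Leg 4: heading 109.6°; drift -19.2° → track 90.4°, groundspeed 78.5 kt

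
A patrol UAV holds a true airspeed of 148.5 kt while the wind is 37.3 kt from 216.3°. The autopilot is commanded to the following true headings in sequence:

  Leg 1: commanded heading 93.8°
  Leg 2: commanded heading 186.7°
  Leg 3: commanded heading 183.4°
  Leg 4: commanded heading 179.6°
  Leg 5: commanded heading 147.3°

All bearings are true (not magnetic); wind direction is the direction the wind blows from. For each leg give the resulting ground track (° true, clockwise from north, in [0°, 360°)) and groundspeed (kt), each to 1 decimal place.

Leg 1: track=83.2°, groundspeed=171.5 kt
Leg 2: track=177.7°, groundspeed=117.5 kt
Leg 3: track=173.6°, groundspeed=118.9 kt
Leg 4: track=169.0°, groundspeed=120.7 kt
Leg 5: track=132.8°, groundspeed=139.5 kt

Leg 1: heading 93.8°; drift -10.6° → track 83.2°, groundspeed 171.5 kt
Leg 2: heading 186.7°; drift -9.0° → track 177.7°, groundspeed 117.5 kt
Leg 3: heading 183.4°; drift -9.8° → track 173.6°, groundspeed 118.9 kt
Leg 4: heading 179.6°; drift -10.6° → track 169.0°, groundspeed 120.7 kt
Leg 5: heading 147.3°; drift -14.5° → track 132.8°, groundspeed 139.5 kt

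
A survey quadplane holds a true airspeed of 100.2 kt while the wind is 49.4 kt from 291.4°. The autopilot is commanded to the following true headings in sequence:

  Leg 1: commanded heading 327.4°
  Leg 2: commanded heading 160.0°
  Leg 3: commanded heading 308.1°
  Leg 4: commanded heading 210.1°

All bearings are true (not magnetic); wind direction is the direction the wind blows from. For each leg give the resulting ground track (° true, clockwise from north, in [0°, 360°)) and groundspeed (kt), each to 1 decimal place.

Leg 1: track=353.1°, groundspeed=66.9 kt
Leg 2: track=144.4°, groundspeed=137.9 kt
Leg 3: track=323.1°, groundspeed=54.8 kt
Leg 4: track=182.3°, groundspeed=104.8 kt

Leg 1: heading 327.4°; drift +25.7° → track 353.1°, groundspeed 66.9 kt
Leg 2: heading 160.0°; drift -15.6° → track 144.4°, groundspeed 137.9 kt
Leg 3: heading 308.1°; drift +15.0° → track 323.1°, groundspeed 54.8 kt
Leg 4: heading 210.1°; drift -27.8° → track 182.3°, groundspeed 104.8 kt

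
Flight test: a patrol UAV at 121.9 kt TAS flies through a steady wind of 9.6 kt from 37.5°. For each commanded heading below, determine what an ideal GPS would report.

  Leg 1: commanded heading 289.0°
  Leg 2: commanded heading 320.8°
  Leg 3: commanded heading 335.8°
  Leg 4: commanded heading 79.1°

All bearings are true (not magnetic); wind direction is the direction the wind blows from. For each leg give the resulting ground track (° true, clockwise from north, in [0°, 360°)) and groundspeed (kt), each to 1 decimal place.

Leg 1: heading 289.0°; drift -4.2° → track 284.8°, groundspeed 125.3 kt
Leg 2: heading 320.8°; drift -4.5° → track 316.3°, groundspeed 120.1 kt
Leg 3: heading 335.8°; drift -4.1° → track 331.7°, groundspeed 117.7 kt
Leg 4: heading 79.1°; drift +3.2° → track 82.3°, groundspeed 114.9 kt

Leg 1: track=284.8°, groundspeed=125.3 kt
Leg 2: track=316.3°, groundspeed=120.1 kt
Leg 3: track=331.7°, groundspeed=117.7 kt
Leg 4: track=82.3°, groundspeed=114.9 kt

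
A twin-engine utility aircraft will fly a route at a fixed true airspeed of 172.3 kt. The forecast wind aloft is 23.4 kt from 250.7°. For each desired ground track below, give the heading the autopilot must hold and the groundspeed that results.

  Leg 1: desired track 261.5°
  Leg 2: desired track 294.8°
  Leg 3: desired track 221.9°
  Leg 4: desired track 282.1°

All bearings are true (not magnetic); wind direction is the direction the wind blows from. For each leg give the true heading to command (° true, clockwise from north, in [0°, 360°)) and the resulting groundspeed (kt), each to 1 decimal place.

Leg 1: heading=260.0°, groundspeed=149.3 kt
Leg 2: heading=289.4°, groundspeed=154.7 kt
Leg 3: heading=225.7°, groundspeed=151.4 kt
Leg 4: heading=278.0°, groundspeed=151.9 kt

Leg 1: desired track 261.5°; wind correction -1.5° → command heading 260.0°, groundspeed 149.3 kt
Leg 2: desired track 294.8°; wind correction -5.4° → command heading 289.4°, groundspeed 154.7 kt
Leg 3: desired track 221.9°; wind correction +3.8° → command heading 225.7°, groundspeed 151.4 kt
Leg 4: desired track 282.1°; wind correction -4.1° → command heading 278.0°, groundspeed 151.9 kt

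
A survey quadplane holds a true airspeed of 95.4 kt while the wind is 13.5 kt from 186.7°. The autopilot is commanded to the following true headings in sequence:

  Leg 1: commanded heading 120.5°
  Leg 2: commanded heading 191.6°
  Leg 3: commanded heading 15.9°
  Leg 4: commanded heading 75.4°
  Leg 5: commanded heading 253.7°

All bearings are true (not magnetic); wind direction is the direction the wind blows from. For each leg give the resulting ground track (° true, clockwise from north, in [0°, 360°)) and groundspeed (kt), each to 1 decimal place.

Leg 1: heading 120.5°; drift -7.8° → track 112.7°, groundspeed 90.8 kt
Leg 2: heading 191.6°; drift +0.8° → track 192.4°, groundspeed 82.0 kt
Leg 3: heading 15.9°; drift -1.1° → track 14.8°, groundspeed 108.7 kt
Leg 4: heading 75.4°; drift -7.1° → track 68.3°, groundspeed 101.1 kt
Leg 5: heading 253.7°; drift +7.9° → track 261.6°, groundspeed 91.0 kt

Leg 1: track=112.7°, groundspeed=90.8 kt
Leg 2: track=192.4°, groundspeed=82.0 kt
Leg 3: track=14.8°, groundspeed=108.7 kt
Leg 4: track=68.3°, groundspeed=101.1 kt
Leg 5: track=261.6°, groundspeed=91.0 kt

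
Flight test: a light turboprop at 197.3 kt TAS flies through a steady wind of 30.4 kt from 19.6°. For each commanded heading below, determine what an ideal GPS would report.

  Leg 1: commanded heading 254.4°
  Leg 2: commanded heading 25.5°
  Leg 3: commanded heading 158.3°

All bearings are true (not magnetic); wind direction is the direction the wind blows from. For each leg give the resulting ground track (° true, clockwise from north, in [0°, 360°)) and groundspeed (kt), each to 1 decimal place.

Leg 1: heading 254.4°; drift -6.6° → track 247.8°, groundspeed 216.3 kt
Leg 2: heading 25.5°; drift +1.1° → track 26.6°, groundspeed 167.1 kt
Leg 3: heading 158.3°; drift +5.2° → track 163.5°, groundspeed 221.1 kt

Leg 1: track=247.8°, groundspeed=216.3 kt
Leg 2: track=26.6°, groundspeed=167.1 kt
Leg 3: track=163.5°, groundspeed=221.1 kt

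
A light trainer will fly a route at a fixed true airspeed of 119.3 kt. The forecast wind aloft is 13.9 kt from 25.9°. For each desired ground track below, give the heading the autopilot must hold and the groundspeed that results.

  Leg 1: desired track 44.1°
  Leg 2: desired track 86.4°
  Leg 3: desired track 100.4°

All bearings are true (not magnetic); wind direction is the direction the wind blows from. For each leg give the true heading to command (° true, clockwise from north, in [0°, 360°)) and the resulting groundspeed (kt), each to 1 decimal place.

Leg 1: desired track 44.1°; wind correction -2.1° → command heading 42.0°, groundspeed 106.0 kt
Leg 2: desired track 86.4°; wind correction -5.8° → command heading 80.6°, groundspeed 111.8 kt
Leg 3: desired track 100.4°; wind correction -6.4° → command heading 94.0°, groundspeed 114.8 kt

Leg 1: heading=42.0°, groundspeed=106.0 kt
Leg 2: heading=80.6°, groundspeed=111.8 kt
Leg 3: heading=94.0°, groundspeed=114.8 kt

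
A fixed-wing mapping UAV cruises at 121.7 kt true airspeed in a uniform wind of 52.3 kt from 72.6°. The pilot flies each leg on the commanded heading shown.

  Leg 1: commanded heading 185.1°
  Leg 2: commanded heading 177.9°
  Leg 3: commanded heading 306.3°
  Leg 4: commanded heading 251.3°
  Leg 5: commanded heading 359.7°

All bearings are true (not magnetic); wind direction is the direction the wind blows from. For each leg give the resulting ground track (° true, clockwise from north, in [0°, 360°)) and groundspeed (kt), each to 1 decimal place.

Leg 1: track=203.9°, groundspeed=149.7 kt
Leg 2: track=198.3°, groundspeed=144.6 kt
Leg 3: track=290.9°, groundspeed=158.4 kt
Leg 4: track=251.7°, groundspeed=174.0 kt
Leg 5: track=334.5°, groundspeed=117.5 kt

Leg 1: heading 185.1°; drift +18.8° → track 203.9°, groundspeed 149.7 kt
Leg 2: heading 177.9°; drift +20.4° → track 198.3°, groundspeed 144.6 kt
Leg 3: heading 306.3°; drift -15.4° → track 290.9°, groundspeed 158.4 kt
Leg 4: heading 251.3°; drift +0.4° → track 251.7°, groundspeed 174.0 kt
Leg 5: heading 359.7°; drift -25.2° → track 334.5°, groundspeed 117.5 kt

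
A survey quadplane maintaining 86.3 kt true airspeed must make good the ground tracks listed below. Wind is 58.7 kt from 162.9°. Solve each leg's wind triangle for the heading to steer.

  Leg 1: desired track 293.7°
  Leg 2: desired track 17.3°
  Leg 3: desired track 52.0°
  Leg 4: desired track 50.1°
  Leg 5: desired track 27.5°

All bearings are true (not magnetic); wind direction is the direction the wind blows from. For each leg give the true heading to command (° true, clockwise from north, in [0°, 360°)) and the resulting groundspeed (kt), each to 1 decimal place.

Leg 1: desired track 293.7°; wind correction -31.0° → command heading 262.7°, groundspeed 112.3 kt
Leg 2: desired track 17.3°; wind correction +22.6° → command heading 39.9°, groundspeed 128.1 kt
Leg 3: desired track 52.0°; wind correction +39.5° → command heading 91.5°, groundspeed 87.6 kt
Leg 4: desired track 50.1°; wind correction +38.8° → command heading 88.9°, groundspeed 90.0 kt
Leg 5: desired track 27.5°; wind correction +28.5° → command heading 56.0°, groundspeed 117.6 kt

Leg 1: heading=262.7°, groundspeed=112.3 kt
Leg 2: heading=39.9°, groundspeed=128.1 kt
Leg 3: heading=91.5°, groundspeed=87.6 kt
Leg 4: heading=88.9°, groundspeed=90.0 kt
Leg 5: heading=56.0°, groundspeed=117.6 kt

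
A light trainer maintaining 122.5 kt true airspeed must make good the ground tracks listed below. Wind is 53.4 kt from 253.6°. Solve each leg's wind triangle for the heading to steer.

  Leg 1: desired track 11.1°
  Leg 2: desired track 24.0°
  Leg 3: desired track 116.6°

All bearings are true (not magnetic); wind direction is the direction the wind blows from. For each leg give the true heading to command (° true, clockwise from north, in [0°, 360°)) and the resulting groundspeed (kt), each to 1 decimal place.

Leg 1: desired track 11.1°; wind correction -22.7° → command heading 348.4°, groundspeed 137.6 kt
Leg 2: desired track 24.0°; wind correction -19.4° → command heading 4.6°, groundspeed 150.2 kt
Leg 3: desired track 116.6°; wind correction +17.3° → command heading 133.9°, groundspeed 156.0 kt

Leg 1: heading=348.4°, groundspeed=137.6 kt
Leg 2: heading=4.6°, groundspeed=150.2 kt
Leg 3: heading=133.9°, groundspeed=156.0 kt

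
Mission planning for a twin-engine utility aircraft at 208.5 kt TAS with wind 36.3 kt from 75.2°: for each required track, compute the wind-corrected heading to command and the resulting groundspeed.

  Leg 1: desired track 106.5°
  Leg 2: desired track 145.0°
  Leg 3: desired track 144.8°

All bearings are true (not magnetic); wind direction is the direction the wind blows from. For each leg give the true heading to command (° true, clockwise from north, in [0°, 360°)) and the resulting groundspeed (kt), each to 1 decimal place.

Leg 1: desired track 106.5°; wind correction -5.2° → command heading 101.3°, groundspeed 176.6 kt
Leg 2: desired track 145.0°; wind correction -9.4° → command heading 135.6°, groundspeed 193.2 kt
Leg 3: desired track 144.8°; wind correction -9.4° → command heading 135.4°, groundspeed 193.1 kt

Leg 1: heading=101.3°, groundspeed=176.6 kt
Leg 2: heading=135.6°, groundspeed=193.2 kt
Leg 3: heading=135.4°, groundspeed=193.1 kt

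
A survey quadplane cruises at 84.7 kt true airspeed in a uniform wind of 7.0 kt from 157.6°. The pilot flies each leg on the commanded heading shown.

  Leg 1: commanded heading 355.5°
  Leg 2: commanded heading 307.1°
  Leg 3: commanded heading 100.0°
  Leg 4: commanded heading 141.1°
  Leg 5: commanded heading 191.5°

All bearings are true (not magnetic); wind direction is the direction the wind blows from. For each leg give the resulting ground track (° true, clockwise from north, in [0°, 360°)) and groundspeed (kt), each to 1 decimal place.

Leg 1: heading 355.5°; drift -1.3° → track 354.2°, groundspeed 91.4 kt
Leg 2: heading 307.1°; drift +2.2° → track 309.3°, groundspeed 90.8 kt
Leg 3: heading 100.0°; drift -4.2° → track 95.8°, groundspeed 81.2 kt
Leg 4: heading 141.1°; drift -1.5° → track 139.6°, groundspeed 78.0 kt
Leg 5: heading 191.5°; drift +2.8° → track 194.3°, groundspeed 79.0 kt

Leg 1: track=354.2°, groundspeed=91.4 kt
Leg 2: track=309.3°, groundspeed=90.8 kt
Leg 3: track=95.8°, groundspeed=81.2 kt
Leg 4: track=139.6°, groundspeed=78.0 kt
Leg 5: track=194.3°, groundspeed=79.0 kt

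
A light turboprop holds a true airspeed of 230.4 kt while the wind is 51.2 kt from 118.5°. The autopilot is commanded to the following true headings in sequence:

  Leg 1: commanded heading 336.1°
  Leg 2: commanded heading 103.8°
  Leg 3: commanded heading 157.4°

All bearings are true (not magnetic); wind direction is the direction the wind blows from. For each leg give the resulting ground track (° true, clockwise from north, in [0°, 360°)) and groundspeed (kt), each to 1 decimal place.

Leg 1: track=329.5°, groundspeed=272.8 kt
Leg 2: track=99.7°, groundspeed=181.3 kt
Leg 3: track=167.0°, groundspeed=193.2 kt

Leg 1: heading 336.1°; drift -6.6° → track 329.5°, groundspeed 272.8 kt
Leg 2: heading 103.8°; drift -4.1° → track 99.7°, groundspeed 181.3 kt
Leg 3: heading 157.4°; drift +9.6° → track 167.0°, groundspeed 193.2 kt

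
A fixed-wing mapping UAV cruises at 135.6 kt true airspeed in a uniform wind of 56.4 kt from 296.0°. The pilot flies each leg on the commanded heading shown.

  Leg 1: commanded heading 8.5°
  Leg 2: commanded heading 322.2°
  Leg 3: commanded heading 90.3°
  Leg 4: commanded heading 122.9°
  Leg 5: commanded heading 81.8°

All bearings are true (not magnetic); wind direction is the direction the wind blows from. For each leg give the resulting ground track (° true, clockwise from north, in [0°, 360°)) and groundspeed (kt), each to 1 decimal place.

Leg 1: track=32.9°, groundspeed=130.3 kt
Leg 2: track=338.5°, groundspeed=88.6 kt
Leg 3: track=97.8°, groundspeed=188.0 kt
Leg 4: track=120.9°, groundspeed=191.7 kt
Leg 5: track=91.7°, groundspeed=185.0 kt

Leg 1: heading 8.5°; drift +24.4° → track 32.9°, groundspeed 130.3 kt
Leg 2: heading 322.2°; drift +16.3° → track 338.5°, groundspeed 88.6 kt
Leg 3: heading 90.3°; drift +7.5° → track 97.8°, groundspeed 188.0 kt
Leg 4: heading 122.9°; drift -2.0° → track 120.9°, groundspeed 191.7 kt
Leg 5: heading 81.8°; drift +9.9° → track 91.7°, groundspeed 185.0 kt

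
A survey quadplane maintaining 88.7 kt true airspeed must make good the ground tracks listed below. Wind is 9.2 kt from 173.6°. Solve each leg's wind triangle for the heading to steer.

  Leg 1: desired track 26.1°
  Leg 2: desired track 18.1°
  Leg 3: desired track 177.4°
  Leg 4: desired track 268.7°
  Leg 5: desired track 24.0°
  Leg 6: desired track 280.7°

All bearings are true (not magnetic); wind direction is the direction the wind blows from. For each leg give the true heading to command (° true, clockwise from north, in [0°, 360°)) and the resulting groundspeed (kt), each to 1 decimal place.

Leg 1: desired track 26.1°; wind correction +3.2° → command heading 29.3°, groundspeed 96.3 kt
Leg 2: desired track 18.1°; wind correction +2.5° → command heading 20.6°, groundspeed 97.0 kt
Leg 3: desired track 177.4°; wind correction -0.4° → command heading 177.0°, groundspeed 79.5 kt
Leg 4: desired track 268.7°; wind correction -5.9° → command heading 262.8°, groundspeed 89.0 kt
Leg 5: desired track 24.0°; wind correction +3.0° → command heading 27.0°, groundspeed 96.5 kt
Leg 6: desired track 280.7°; wind correction -5.7° → command heading 275.0°, groundspeed 91.0 kt

Leg 1: heading=29.3°, groundspeed=96.3 kt
Leg 2: heading=20.6°, groundspeed=97.0 kt
Leg 3: heading=177.0°, groundspeed=79.5 kt
Leg 4: heading=262.8°, groundspeed=89.0 kt
Leg 5: heading=27.0°, groundspeed=96.5 kt
Leg 6: heading=275.0°, groundspeed=91.0 kt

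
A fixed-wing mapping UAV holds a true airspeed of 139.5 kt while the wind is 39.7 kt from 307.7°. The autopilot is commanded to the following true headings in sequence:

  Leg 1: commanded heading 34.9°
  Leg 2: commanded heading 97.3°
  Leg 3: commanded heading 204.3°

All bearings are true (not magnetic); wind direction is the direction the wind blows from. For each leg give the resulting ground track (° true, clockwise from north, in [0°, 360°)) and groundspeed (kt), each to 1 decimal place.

Leg 1: track=51.0°, groundspeed=143.2 kt
Leg 2: track=103.9°, groundspeed=174.9 kt
Leg 3: track=189.7°, groundspeed=153.6 kt

Leg 1: heading 34.9°; drift +16.1° → track 51.0°, groundspeed 143.2 kt
Leg 2: heading 97.3°; drift +6.6° → track 103.9°, groundspeed 174.9 kt
Leg 3: heading 204.3°; drift -14.6° → track 189.7°, groundspeed 153.6 kt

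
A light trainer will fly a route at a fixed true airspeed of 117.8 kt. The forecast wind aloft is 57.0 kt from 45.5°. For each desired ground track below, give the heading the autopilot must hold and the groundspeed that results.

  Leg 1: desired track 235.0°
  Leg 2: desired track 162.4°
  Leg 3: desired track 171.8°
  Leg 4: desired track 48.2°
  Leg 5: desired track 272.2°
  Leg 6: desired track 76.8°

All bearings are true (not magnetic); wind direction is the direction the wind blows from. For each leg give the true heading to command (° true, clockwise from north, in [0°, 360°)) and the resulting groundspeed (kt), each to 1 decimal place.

Leg 1: desired track 235.0°; wind correction +4.6° → command heading 239.6°, groundspeed 173.6 kt
Leg 2: desired track 162.4°; wind correction -25.6° → command heading 136.8°, groundspeed 132.1 kt
Leg 3: desired track 171.8°; wind correction -23.0° → command heading 148.8°, groundspeed 142.2 kt
Leg 4: desired track 48.2°; wind correction -1.3° → command heading 46.9°, groundspeed 60.8 kt
Leg 5: desired track 272.2°; wind correction +20.6° → command heading 292.8°, groundspeed 149.3 kt
Leg 6: desired track 76.8°; wind correction -14.6° → command heading 62.2°, groundspeed 65.3 kt

Leg 1: heading=239.6°, groundspeed=173.6 kt
Leg 2: heading=136.8°, groundspeed=132.1 kt
Leg 3: heading=148.8°, groundspeed=142.2 kt
Leg 4: heading=46.9°, groundspeed=60.8 kt
Leg 5: heading=292.8°, groundspeed=149.3 kt
Leg 6: heading=62.2°, groundspeed=65.3 kt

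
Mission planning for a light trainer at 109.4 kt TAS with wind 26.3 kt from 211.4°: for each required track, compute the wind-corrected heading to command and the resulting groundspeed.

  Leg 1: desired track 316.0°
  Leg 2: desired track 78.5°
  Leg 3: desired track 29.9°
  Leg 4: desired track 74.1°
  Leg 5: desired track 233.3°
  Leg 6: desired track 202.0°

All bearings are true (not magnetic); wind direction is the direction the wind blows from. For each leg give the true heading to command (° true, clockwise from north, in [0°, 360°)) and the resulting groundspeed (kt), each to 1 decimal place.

Leg 1: heading=302.5°, groundspeed=113.0 kt
Leg 2: heading=88.6°, groundspeed=125.6 kt
Leg 3: heading=29.5°, groundspeed=135.7 kt
Leg 4: heading=83.5°, groundspeed=127.3 kt
Leg 5: heading=228.2°, groundspeed=84.6 kt
Leg 6: heading=204.3°, groundspeed=83.4 kt

Leg 1: desired track 316.0°; wind correction -13.5° → command heading 302.5°, groundspeed 113.0 kt
Leg 2: desired track 78.5°; wind correction +10.1° → command heading 88.6°, groundspeed 125.6 kt
Leg 3: desired track 29.9°; wind correction -0.4° → command heading 29.5°, groundspeed 135.7 kt
Leg 4: desired track 74.1°; wind correction +9.4° → command heading 83.5°, groundspeed 127.3 kt
Leg 5: desired track 233.3°; wind correction -5.1° → command heading 228.2°, groundspeed 84.6 kt
Leg 6: desired track 202.0°; wind correction +2.3° → command heading 204.3°, groundspeed 83.4 kt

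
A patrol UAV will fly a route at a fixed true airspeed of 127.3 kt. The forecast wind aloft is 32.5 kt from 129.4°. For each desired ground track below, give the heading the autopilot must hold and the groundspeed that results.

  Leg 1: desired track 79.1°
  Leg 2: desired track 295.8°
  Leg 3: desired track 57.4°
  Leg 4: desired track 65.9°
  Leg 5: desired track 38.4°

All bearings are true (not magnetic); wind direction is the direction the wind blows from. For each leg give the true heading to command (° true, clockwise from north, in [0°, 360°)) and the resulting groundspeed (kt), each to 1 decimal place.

Leg 1: heading=90.4°, groundspeed=104.1 kt
Leg 2: heading=292.4°, groundspeed=158.7 kt
Leg 3: heading=71.5°, groundspeed=113.4 kt
Leg 4: heading=79.1°, groundspeed=109.4 kt
Leg 5: heading=53.2°, groundspeed=123.6 kt

Leg 1: desired track 79.1°; wind correction +11.3° → command heading 90.4°, groundspeed 104.1 kt
Leg 2: desired track 295.8°; wind correction -3.4° → command heading 292.4°, groundspeed 158.7 kt
Leg 3: desired track 57.4°; wind correction +14.1° → command heading 71.5°, groundspeed 113.4 kt
Leg 4: desired track 65.9°; wind correction +13.2° → command heading 79.1°, groundspeed 109.4 kt
Leg 5: desired track 38.4°; wind correction +14.8° → command heading 53.2°, groundspeed 123.6 kt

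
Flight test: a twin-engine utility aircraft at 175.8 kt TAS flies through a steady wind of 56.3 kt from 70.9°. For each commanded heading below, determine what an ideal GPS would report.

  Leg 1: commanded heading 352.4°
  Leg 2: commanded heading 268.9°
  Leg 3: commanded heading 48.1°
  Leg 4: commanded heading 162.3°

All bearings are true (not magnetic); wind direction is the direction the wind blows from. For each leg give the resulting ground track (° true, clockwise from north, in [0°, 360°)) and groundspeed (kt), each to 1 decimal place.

Leg 1: track=333.9°, groundspeed=173.6 kt
Leg 2: track=264.6°, groundspeed=230.0 kt
Leg 3: track=38.1°, groundspeed=125.8 kt
Leg 4: track=179.9°, groundspeed=185.9 kt

Leg 1: heading 352.4°; drift -18.5° → track 333.9°, groundspeed 173.6 kt
Leg 2: heading 268.9°; drift -4.3° → track 264.6°, groundspeed 230.0 kt
Leg 3: heading 48.1°; drift -10.0° → track 38.1°, groundspeed 125.8 kt
Leg 4: heading 162.3°; drift +17.6° → track 179.9°, groundspeed 185.9 kt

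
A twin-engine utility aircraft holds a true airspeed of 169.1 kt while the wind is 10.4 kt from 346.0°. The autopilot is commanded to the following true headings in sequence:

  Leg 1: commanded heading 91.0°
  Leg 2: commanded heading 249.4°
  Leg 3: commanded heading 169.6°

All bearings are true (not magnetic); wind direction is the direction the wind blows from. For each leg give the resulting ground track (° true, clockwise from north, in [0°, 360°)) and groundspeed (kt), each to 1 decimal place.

Leg 1: track=94.3°, groundspeed=172.1 kt
Leg 2: track=245.9°, groundspeed=170.6 kt
Leg 3: track=169.4°, groundspeed=179.5 kt

Leg 1: heading 91.0°; drift +3.3° → track 94.3°, groundspeed 172.1 kt
Leg 2: heading 249.4°; drift -3.5° → track 245.9°, groundspeed 170.6 kt
Leg 3: heading 169.6°; drift -0.2° → track 169.4°, groundspeed 179.5 kt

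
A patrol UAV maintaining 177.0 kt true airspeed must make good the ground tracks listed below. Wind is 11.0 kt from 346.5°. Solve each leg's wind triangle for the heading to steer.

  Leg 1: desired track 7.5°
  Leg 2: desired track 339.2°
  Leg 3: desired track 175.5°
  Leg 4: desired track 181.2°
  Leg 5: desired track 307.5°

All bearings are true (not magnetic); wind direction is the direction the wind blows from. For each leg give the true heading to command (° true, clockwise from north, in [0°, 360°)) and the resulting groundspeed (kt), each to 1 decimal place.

Leg 1: desired track 7.5°; wind correction -1.3° → command heading 6.2°, groundspeed 166.7 kt
Leg 2: desired track 339.2°; wind correction +0.5° → command heading 339.7°, groundspeed 166.1 kt
Leg 3: desired track 175.5°; wind correction +0.6° → command heading 176.1°, groundspeed 187.9 kt
Leg 4: desired track 181.2°; wind correction +0.9° → command heading 182.1°, groundspeed 187.6 kt
Leg 5: desired track 307.5°; wind correction +2.2° → command heading 309.7°, groundspeed 168.3 kt

Leg 1: heading=6.2°, groundspeed=166.7 kt
Leg 2: heading=339.7°, groundspeed=166.1 kt
Leg 3: heading=176.1°, groundspeed=187.9 kt
Leg 4: heading=182.1°, groundspeed=187.6 kt
Leg 5: heading=309.7°, groundspeed=168.3 kt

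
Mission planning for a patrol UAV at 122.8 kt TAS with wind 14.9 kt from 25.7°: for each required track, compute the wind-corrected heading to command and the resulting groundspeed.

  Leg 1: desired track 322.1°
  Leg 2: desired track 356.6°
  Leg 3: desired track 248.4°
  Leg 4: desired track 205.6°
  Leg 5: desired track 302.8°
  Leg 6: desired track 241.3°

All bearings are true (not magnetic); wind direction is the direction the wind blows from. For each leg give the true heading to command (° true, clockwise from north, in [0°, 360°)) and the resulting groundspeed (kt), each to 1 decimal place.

Leg 1: desired track 322.1°; wind correction +6.2° → command heading 328.3°, groundspeed 115.4 kt
Leg 2: desired track 356.6°; wind correction +3.4° → command heading 0.0°, groundspeed 109.6 kt
Leg 3: desired track 248.4°; wind correction +4.7° → command heading 253.1°, groundspeed 133.3 kt
Leg 4: desired track 205.6°; wind correction +0.0° → command heading 205.6°, groundspeed 137.7 kt
Leg 5: desired track 302.8°; wind correction +6.9° → command heading 309.7°, groundspeed 120.1 kt
Leg 6: desired track 241.3°; wind correction +4.1° → command heading 245.4°, groundspeed 134.6 kt

Leg 1: heading=328.3°, groundspeed=115.4 kt
Leg 2: heading=0.0°, groundspeed=109.6 kt
Leg 3: heading=253.1°, groundspeed=133.3 kt
Leg 4: heading=205.6°, groundspeed=137.7 kt
Leg 5: heading=309.7°, groundspeed=120.1 kt
Leg 6: heading=245.4°, groundspeed=134.6 kt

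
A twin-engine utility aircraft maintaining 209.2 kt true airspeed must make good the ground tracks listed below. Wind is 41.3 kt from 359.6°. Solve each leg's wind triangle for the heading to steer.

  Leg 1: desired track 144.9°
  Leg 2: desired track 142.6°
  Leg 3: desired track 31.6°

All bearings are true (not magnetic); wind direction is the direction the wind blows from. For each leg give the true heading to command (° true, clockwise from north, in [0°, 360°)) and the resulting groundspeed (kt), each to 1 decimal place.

Leg 1: desired track 144.9°; wind correction -6.5° → command heading 138.4°, groundspeed 241.8 kt
Leg 2: desired track 142.6°; wind correction -6.8° → command heading 135.8°, groundspeed 240.7 kt
Leg 3: desired track 31.6°; wind correction -6.0° → command heading 25.6°, groundspeed 173.0 kt

Leg 1: heading=138.4°, groundspeed=241.8 kt
Leg 2: heading=135.8°, groundspeed=240.7 kt
Leg 3: heading=25.6°, groundspeed=173.0 kt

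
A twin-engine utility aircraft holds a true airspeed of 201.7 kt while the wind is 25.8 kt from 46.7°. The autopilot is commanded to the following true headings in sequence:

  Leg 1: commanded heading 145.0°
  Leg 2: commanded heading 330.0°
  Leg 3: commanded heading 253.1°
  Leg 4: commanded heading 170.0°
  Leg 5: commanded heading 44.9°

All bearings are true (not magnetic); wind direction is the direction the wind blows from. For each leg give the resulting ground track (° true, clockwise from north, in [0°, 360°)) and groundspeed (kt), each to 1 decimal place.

Leg 1: track=152.1°, groundspeed=207.0 kt
Leg 2: track=322.7°, groundspeed=197.4 kt
Leg 3: track=250.2°, groundspeed=225.1 kt
Leg 4: track=175.7°, groundspeed=216.9 kt
Leg 5: track=44.6°, groundspeed=175.9 kt

Leg 1: heading 145.0°; drift +7.1° → track 152.1°, groundspeed 207.0 kt
Leg 2: heading 330.0°; drift -7.3° → track 322.7°, groundspeed 197.4 kt
Leg 3: heading 253.1°; drift -2.9° → track 250.2°, groundspeed 225.1 kt
Leg 4: heading 170.0°; drift +5.7° → track 175.7°, groundspeed 216.9 kt
Leg 5: heading 44.9°; drift -0.3° → track 44.6°, groundspeed 175.9 kt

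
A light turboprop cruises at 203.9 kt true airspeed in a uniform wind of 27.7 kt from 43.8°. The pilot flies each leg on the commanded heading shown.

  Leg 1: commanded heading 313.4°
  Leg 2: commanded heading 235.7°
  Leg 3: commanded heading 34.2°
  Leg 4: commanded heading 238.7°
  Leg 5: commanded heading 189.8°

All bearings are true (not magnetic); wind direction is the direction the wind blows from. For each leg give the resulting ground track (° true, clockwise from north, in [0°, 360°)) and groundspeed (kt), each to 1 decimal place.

Leg 1: track=305.7°, groundspeed=206.0 kt
Leg 2: track=234.3°, groundspeed=231.1 kt
Leg 3: track=32.7°, groundspeed=176.6 kt
Leg 4: track=236.9°, groundspeed=230.8 kt
Leg 5: track=193.7°, groundspeed=227.4 kt

Leg 1: heading 313.4°; drift -7.7° → track 305.7°, groundspeed 206.0 kt
Leg 2: heading 235.7°; drift -1.4° → track 234.3°, groundspeed 231.1 kt
Leg 3: heading 34.2°; drift -1.5° → track 32.7°, groundspeed 176.6 kt
Leg 4: heading 238.7°; drift -1.8° → track 236.9°, groundspeed 230.8 kt
Leg 5: heading 189.8°; drift +3.9° → track 193.7°, groundspeed 227.4 kt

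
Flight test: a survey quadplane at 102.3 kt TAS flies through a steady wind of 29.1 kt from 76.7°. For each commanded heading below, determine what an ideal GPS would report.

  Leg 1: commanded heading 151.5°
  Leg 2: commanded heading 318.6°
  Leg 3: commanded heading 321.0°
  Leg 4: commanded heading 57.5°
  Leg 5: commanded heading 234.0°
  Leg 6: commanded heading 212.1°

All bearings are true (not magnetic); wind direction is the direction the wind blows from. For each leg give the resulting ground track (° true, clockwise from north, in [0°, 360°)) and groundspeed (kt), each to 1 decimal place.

Leg 1: heading 151.5°; drift +16.5° → track 168.0°, groundspeed 98.7 kt
Leg 2: heading 318.6°; drift -12.5° → track 306.1°, groundspeed 118.8 kt
Leg 3: heading 321.0°; drift -12.9° → track 308.1°, groundspeed 117.9 kt
Leg 4: heading 57.5°; drift -7.3° → track 50.2°, groundspeed 75.4 kt
Leg 5: heading 234.0°; drift +5.0° → track 239.0°, groundspeed 129.6 kt
Leg 6: heading 212.1°; drift +9.4° → track 221.5°, groundspeed 124.7 kt

Leg 1: track=168.0°, groundspeed=98.7 kt
Leg 2: track=306.1°, groundspeed=118.8 kt
Leg 3: track=308.1°, groundspeed=117.9 kt
Leg 4: track=50.2°, groundspeed=75.4 kt
Leg 5: track=239.0°, groundspeed=129.6 kt
Leg 6: track=221.5°, groundspeed=124.7 kt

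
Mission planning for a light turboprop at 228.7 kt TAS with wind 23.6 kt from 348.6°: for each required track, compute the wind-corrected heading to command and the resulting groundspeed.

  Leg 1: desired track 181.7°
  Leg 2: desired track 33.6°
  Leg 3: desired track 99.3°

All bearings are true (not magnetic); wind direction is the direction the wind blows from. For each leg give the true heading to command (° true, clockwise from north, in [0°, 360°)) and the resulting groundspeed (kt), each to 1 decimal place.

Leg 1: desired track 181.7°; wind correction +1.3° → command heading 183.0°, groundspeed 251.6 kt
Leg 2: desired track 33.6°; wind correction -4.2° → command heading 29.4°, groundspeed 211.4 kt
Leg 3: desired track 99.3°; wind correction -5.5° → command heading 93.8°, groundspeed 236.0 kt

Leg 1: heading=183.0°, groundspeed=251.6 kt
Leg 2: heading=29.4°, groundspeed=211.4 kt
Leg 3: heading=93.8°, groundspeed=236.0 kt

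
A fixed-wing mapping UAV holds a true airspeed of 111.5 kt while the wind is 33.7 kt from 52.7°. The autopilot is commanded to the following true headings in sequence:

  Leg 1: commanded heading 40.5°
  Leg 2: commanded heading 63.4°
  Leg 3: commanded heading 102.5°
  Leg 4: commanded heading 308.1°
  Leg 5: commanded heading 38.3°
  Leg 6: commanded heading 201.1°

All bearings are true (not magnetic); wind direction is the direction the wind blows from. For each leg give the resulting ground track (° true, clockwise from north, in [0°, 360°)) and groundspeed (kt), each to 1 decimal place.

Leg 1: track=35.3°, groundspeed=78.9 kt
Leg 2: track=68.0°, groundspeed=78.6 kt
Leg 3: track=118.5°, groundspeed=93.4 kt
Leg 4: track=292.9°, groundspeed=124.3 kt
Leg 5: track=32.2°, groundspeed=79.3 kt
Leg 6: track=208.3°, groundspeed=141.3 kt

Leg 1: heading 40.5°; drift -5.2° → track 35.3°, groundspeed 78.9 kt
Leg 2: heading 63.4°; drift +4.6° → track 68.0°, groundspeed 78.6 kt
Leg 3: heading 102.5°; drift +16.0° → track 118.5°, groundspeed 93.4 kt
Leg 4: heading 308.1°; drift -15.2° → track 292.9°, groundspeed 124.3 kt
Leg 5: heading 38.3°; drift -6.1° → track 32.2°, groundspeed 79.3 kt
Leg 6: heading 201.1°; drift +7.2° → track 208.3°, groundspeed 141.3 kt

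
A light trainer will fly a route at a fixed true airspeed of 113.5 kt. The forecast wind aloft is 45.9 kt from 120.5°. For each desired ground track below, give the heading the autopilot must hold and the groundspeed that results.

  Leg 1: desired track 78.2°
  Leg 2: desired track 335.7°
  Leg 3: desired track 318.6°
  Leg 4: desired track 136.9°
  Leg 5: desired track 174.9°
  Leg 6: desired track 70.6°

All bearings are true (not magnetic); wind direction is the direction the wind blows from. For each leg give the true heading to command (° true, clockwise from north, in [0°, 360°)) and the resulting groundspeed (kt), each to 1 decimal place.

Leg 1: heading=94.0°, groundspeed=75.3 kt
Leg 2: heading=349.2°, groundspeed=147.9 kt
Leg 3: heading=325.8°, groundspeed=156.2 kt
Leg 4: heading=130.3°, groundspeed=68.7 kt
Leg 5: heading=155.7°, groundspeed=80.5 kt
Leg 6: heading=88.6°, groundspeed=78.4 kt

Leg 1: desired track 78.2°; wind correction +15.8° → command heading 94.0°, groundspeed 75.3 kt
Leg 2: desired track 335.7°; wind correction +13.5° → command heading 349.2°, groundspeed 147.9 kt
Leg 3: desired track 318.6°; wind correction +7.2° → command heading 325.8°, groundspeed 156.2 kt
Leg 4: desired track 136.9°; wind correction -6.6° → command heading 130.3°, groundspeed 68.7 kt
Leg 5: desired track 174.9°; wind correction -19.2° → command heading 155.7°, groundspeed 80.5 kt
Leg 6: desired track 70.6°; wind correction +18.0° → command heading 88.6°, groundspeed 78.4 kt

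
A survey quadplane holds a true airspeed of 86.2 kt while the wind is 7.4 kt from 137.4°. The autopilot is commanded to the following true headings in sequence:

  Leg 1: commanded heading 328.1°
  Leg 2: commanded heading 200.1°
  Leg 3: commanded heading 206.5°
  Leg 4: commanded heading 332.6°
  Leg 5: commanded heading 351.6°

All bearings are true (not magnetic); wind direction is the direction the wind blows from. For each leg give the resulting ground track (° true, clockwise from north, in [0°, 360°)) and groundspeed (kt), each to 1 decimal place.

Leg 1: track=327.3°, groundspeed=93.5 kt
Leg 2: track=204.6°, groundspeed=83.1 kt
Leg 3: track=211.2°, groundspeed=83.8 kt
Leg 4: track=331.4°, groundspeed=93.4 kt
Leg 5: track=349.0°, groundspeed=92.4 kt

Leg 1: heading 328.1°; drift -0.8° → track 327.3°, groundspeed 93.5 kt
Leg 2: heading 200.1°; drift +4.5° → track 204.6°, groundspeed 83.1 kt
Leg 3: heading 206.5°; drift +4.7° → track 211.2°, groundspeed 83.8 kt
Leg 4: heading 332.6°; drift -1.2° → track 331.4°, groundspeed 93.4 kt
Leg 5: heading 351.6°; drift -2.6° → track 349.0°, groundspeed 92.4 kt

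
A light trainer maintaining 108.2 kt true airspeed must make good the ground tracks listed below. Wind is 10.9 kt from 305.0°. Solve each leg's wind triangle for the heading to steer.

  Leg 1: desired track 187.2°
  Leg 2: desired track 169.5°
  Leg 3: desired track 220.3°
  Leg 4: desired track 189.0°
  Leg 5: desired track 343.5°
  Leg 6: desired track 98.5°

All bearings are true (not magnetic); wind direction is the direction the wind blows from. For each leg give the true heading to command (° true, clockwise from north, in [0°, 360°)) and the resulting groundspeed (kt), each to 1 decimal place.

Leg 1: heading=192.3°, groundspeed=112.9 kt
Leg 2: heading=173.5°, groundspeed=115.7 kt
Leg 3: heading=226.1°, groundspeed=106.6 kt
Leg 4: heading=194.2°, groundspeed=112.5 kt
Leg 5: heading=339.9°, groundspeed=99.5 kt
Leg 6: heading=95.9°, groundspeed=117.8 kt

Leg 1: desired track 187.2°; wind correction +5.1° → command heading 192.3°, groundspeed 112.9 kt
Leg 2: desired track 169.5°; wind correction +4.0° → command heading 173.5°, groundspeed 115.7 kt
Leg 3: desired track 220.3°; wind correction +5.8° → command heading 226.1°, groundspeed 106.6 kt
Leg 4: desired track 189.0°; wind correction +5.2° → command heading 194.2°, groundspeed 112.5 kt
Leg 5: desired track 343.5°; wind correction -3.6° → command heading 339.9°, groundspeed 99.5 kt
Leg 6: desired track 98.5°; wind correction -2.6° → command heading 95.9°, groundspeed 117.8 kt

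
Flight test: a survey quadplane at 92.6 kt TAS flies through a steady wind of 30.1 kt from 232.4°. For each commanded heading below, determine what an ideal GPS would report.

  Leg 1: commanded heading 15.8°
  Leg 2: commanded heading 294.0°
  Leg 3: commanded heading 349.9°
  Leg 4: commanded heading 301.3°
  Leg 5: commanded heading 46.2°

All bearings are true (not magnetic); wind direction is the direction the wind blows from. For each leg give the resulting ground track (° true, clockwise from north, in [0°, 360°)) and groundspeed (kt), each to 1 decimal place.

Leg 1: track=24.5°, groundspeed=118.1 kt
Leg 2: track=312.7°, groundspeed=82.6 kt
Leg 3: track=4.0°, groundspeed=109.8 kt
Leg 4: track=320.3°, groundspeed=86.5 kt
Leg 5: track=47.7°, groundspeed=122.6 kt

Leg 1: heading 15.8°; drift +8.7° → track 24.5°, groundspeed 118.1 kt
Leg 2: heading 294.0°; drift +18.7° → track 312.7°, groundspeed 82.6 kt
Leg 3: heading 349.9°; drift +14.1° → track 4.0°, groundspeed 109.8 kt
Leg 4: heading 301.3°; drift +19.0° → track 320.3°, groundspeed 86.5 kt
Leg 5: heading 46.2°; drift +1.5° → track 47.7°, groundspeed 122.6 kt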